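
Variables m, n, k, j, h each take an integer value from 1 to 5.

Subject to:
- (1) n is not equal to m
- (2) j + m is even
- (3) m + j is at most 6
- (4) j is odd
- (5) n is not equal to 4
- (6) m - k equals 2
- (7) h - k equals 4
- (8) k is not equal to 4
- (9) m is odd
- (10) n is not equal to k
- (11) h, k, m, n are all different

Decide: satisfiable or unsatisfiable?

Satisfiable

One satisfying assignment is m = 3, n = 2, k = 1, j = 1, h = 5.
For the less obvious constraints — constraint 3: m + j = 4; constraint 6: m - k = 2 — and the others hold by inspection.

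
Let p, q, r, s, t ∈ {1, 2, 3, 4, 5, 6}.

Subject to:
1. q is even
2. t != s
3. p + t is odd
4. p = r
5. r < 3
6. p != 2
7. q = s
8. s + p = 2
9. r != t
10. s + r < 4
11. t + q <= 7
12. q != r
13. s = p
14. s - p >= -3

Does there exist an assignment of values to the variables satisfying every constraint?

Unsatisfiable

From constraints 4, 7, and 13, q = s = p = r, so q = r. But constraint 12 says q ≠ r. Contradiction.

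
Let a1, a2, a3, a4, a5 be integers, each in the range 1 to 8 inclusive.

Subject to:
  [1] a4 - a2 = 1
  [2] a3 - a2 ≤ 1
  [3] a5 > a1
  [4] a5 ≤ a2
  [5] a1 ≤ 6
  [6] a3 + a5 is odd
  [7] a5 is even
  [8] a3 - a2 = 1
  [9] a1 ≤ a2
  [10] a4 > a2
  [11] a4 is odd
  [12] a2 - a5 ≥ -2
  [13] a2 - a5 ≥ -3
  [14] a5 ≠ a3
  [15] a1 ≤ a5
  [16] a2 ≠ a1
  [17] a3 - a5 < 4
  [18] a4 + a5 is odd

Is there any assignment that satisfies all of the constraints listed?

Satisfiable

Try a1 = 3, a2 = 4, a3 = 5, a4 = 5, a5 = 4.
Check constraint 1: a4 - a2 = 1; constraint 2: a3 - a2 = 1; constraint 8: a3 - a2 = 1. The remaining constraints are straightforward to verify.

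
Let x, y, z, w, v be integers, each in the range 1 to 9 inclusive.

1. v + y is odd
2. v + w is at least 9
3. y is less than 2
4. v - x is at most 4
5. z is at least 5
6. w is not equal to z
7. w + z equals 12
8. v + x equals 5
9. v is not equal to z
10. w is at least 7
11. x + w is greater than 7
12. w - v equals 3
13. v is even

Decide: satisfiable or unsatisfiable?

Satisfiable

Try x = 1, y = 1, z = 5, w = 7, v = 4.
Check constraint 2: v + w = 11; constraint 4: v - x = 3. The remaining constraints are straightforward to verify.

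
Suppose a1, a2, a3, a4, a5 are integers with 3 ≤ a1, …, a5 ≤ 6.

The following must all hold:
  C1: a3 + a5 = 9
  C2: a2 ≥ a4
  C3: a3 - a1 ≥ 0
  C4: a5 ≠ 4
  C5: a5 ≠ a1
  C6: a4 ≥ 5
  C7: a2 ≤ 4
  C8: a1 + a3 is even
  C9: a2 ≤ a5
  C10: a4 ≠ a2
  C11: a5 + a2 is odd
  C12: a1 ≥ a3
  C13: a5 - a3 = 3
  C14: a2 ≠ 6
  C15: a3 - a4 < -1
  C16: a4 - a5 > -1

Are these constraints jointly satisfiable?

From constraints 2 and 6: a2 ≥ a4 and a4 ≥ 5, so a2 ≥ 5. From constraint 7: a2 ≤ 4. But 4 < 5, so no value of a2 works.

Unsatisfiable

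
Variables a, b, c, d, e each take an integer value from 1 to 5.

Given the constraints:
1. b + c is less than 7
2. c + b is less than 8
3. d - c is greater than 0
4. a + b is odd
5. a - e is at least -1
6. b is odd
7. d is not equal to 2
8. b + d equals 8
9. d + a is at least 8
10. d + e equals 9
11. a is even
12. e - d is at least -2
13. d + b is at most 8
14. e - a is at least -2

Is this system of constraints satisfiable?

Satisfiable

One satisfying assignment is a = 4, b = 3, c = 2, d = 5, e = 4.
For the less obvious constraints — constraint 1: b + c = 5; constraint 2: c + b = 5 — and the others hold by inspection.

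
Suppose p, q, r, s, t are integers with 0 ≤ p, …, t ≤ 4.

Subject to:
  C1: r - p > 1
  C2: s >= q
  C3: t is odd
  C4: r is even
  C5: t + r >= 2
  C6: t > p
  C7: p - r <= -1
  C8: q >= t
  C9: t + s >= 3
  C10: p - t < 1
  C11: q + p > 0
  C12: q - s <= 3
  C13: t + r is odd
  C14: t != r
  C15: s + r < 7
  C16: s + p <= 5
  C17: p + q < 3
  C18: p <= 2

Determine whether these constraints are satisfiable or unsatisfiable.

Satisfiable

One satisfying assignment is p = 0, q = 2, r = 2, s = 2, t = 1.
For the less obvious constraints — constraint 1: r - p = 2; constraint 5: t + r = 3 — and the others hold by inspection.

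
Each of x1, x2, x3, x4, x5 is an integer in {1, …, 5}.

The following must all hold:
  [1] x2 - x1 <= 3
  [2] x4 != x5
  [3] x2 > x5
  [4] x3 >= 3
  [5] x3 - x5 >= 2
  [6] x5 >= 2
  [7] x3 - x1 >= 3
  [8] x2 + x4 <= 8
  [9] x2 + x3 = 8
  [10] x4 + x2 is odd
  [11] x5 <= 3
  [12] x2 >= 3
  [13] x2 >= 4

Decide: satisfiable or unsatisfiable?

Satisfiable

Try x1 = 1, x2 = 4, x3 = 4, x4 = 3, x5 = 2.
Check constraint 1: x2 - x1 = 3; constraint 5: x3 - x5 = 2; constraint 7: x3 - x1 = 3. The remaining constraints are straightforward to verify.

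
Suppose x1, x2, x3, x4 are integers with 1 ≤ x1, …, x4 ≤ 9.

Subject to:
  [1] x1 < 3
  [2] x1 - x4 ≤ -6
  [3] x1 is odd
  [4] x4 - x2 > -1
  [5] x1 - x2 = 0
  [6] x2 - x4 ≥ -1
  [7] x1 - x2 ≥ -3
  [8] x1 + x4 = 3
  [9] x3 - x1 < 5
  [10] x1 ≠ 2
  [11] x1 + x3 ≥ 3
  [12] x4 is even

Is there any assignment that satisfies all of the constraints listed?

Constraints 2, 6, and 7 give x1 − x2 ≥ -3, x2 − x4 ≥ -1, x4 − x1 ≥ 6.
Adding all 3 inequalities: the left sides telescope to 0, and the right sides sum to (-3) + (-1) + 6 = 2. So 0 ≥ 2, which is false.

Unsatisfiable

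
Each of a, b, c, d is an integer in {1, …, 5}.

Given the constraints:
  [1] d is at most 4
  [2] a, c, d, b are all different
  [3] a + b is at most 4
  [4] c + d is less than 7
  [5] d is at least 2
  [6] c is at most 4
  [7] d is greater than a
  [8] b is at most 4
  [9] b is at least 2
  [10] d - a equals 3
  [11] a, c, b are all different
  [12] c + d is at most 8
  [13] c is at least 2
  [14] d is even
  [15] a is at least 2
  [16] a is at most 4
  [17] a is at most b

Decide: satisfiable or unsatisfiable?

Unsatisfiable

Constraints 1, 5, 6, 8, 9, 13, 15, and 16 confine each of a, c, d, b to the 3 values {2, …, 4}.
Constraint 2 requires all 4 of them to be distinct, but only 3 values are available — impossible by the pigeonhole principle.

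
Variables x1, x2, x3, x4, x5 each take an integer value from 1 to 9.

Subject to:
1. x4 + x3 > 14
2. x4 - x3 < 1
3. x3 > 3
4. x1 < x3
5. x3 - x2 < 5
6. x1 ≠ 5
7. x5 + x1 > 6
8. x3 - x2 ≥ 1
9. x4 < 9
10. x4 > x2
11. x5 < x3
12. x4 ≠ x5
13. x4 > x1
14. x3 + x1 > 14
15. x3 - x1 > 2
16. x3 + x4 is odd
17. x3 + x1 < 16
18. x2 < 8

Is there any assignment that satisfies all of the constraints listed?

Satisfiable

Take x1 = 6, x2 = 7, x3 = 9, x4 = 8, x5 = 2. Then constraint 1: x4 + x3 = 17; constraint 2: x4 - x3 = -1; constraint 5: x3 - x2 = 2, and every other listed constraint is also met.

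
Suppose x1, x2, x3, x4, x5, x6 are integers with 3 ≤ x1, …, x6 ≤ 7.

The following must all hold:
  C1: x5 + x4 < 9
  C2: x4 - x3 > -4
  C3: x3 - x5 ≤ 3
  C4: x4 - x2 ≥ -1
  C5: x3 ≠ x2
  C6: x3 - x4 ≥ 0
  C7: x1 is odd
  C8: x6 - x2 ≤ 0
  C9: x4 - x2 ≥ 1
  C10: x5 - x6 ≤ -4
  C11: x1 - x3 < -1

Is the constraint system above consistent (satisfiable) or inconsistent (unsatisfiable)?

Constraints 3, 6, 8, 9, and 10 give x5 − x3 ≥ -3, x3 − x4 ≥ 0, x4 − x2 ≥ 1, x2 − x6 ≥ 0, x6 − x5 ≥ 4.
Adding all 5 inequalities: the left sides telescope to 0, and the right sides sum to (-3) + 0 + 1 + 0 + 4 = 2. So 0 ≥ 2, which is false.

Unsatisfiable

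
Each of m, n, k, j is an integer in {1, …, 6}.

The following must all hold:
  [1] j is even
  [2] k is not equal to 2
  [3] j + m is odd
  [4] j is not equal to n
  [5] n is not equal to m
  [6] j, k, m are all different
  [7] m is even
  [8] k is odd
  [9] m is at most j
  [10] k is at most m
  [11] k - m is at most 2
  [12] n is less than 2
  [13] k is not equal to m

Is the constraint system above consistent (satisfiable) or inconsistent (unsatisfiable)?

Constraint 1 makes j even and constraint 7 makes m even, so j + m must be even. Constraint 3 says j + m is odd — contradiction.

Unsatisfiable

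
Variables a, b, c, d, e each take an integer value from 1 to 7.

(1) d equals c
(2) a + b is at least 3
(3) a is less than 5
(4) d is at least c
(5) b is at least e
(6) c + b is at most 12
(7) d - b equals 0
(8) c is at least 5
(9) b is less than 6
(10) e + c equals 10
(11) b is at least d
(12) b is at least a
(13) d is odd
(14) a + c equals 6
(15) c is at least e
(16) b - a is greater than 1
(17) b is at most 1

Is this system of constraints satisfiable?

From constraints 4 and 8: d ≥ c and c ≥ 5, so d ≥ 5. From constraints 11 and 17: d ≤ b and b ≤ 1, so d ≤ 1. But 1 < 5, so no value of d works.

Unsatisfiable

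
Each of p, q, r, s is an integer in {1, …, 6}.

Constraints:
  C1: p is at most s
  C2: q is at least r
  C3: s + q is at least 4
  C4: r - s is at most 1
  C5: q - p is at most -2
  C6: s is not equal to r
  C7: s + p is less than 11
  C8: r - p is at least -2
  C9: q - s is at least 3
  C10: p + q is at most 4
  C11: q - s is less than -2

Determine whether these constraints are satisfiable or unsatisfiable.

Unsatisfiable

Constraints 4, 5, 8, and 9 give q − s ≥ 3, s − r ≥ -1, r − p ≥ -2, p − q ≥ 2.
Adding all 4 inequalities: the left sides telescope to 0, and the right sides sum to 3 + (-1) + (-2) + 2 = 2. So 0 ≥ 2, which is false.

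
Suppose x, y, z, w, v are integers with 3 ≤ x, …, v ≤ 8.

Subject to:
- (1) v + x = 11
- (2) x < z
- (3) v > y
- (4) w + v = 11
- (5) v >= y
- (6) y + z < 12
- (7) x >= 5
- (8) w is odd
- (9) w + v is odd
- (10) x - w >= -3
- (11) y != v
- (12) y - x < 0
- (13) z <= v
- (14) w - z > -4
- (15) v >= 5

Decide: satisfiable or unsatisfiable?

Satisfiable

Take x = 5, y = 3, z = 6, w = 5, v = 6. Then constraint 1: v + x = 11; constraint 4: w + v = 11; constraint 6: y + z = 9, and every other listed constraint is also met.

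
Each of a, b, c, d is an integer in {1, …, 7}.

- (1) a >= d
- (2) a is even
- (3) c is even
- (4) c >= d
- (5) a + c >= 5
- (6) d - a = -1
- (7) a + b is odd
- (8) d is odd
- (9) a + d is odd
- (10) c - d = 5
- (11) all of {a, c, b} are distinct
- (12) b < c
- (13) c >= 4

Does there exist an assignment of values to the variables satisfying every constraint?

Satisfiable

One satisfying assignment is a = 2, b = 3, c = 6, d = 1.
For the less obvious constraints — constraint 5: a + c = 8; constraint 6: d - a = -1; constraint 10: c - d = 5 — and the others hold by inspection.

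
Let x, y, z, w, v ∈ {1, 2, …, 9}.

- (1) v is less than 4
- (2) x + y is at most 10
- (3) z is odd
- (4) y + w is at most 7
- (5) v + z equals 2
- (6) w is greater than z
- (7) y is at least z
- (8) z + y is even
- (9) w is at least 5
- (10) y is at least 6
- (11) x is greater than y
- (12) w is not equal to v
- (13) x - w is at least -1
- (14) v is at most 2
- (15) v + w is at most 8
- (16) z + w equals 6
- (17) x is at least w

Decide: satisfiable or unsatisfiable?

Unsatisfiable

From constraints 9 and 17: x ≥ w ≥ 5. From constraint 10: y ≥ 6. Hence x + y ≥ 11. But constraint 2 requires x + y ≤ 10, and 10 < 11. Contradiction.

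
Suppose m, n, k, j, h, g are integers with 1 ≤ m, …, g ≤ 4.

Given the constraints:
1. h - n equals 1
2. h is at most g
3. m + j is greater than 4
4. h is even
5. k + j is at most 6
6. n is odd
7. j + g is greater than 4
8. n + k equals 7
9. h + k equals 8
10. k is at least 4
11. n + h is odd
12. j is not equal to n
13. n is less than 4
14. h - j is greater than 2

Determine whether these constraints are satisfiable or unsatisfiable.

Setting (m, n, k, j, h, g) = (4, 3, 4, 1, 4, 4) satisfies everything: constraint 1: h - n = 1; constraint 3: m + j = 5; constraint 5: k + j = 5, and the others follow.

Satisfiable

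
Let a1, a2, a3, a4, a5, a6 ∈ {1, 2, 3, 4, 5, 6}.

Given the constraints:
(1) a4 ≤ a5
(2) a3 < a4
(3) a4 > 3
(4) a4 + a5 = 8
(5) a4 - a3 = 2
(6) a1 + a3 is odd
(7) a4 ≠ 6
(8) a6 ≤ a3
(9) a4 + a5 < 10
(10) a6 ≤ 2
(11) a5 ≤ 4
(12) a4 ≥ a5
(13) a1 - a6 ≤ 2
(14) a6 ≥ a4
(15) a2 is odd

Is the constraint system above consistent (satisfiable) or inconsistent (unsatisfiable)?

From constraints 10 and 14: a4 ≤ a6 ≤ 2. From constraint 11: a5 ≤ 4. Hence a4 + a5 ≤ 6. But constraint 4 requires a4 + a5 = 8, and 8 > 6. Contradiction.

Unsatisfiable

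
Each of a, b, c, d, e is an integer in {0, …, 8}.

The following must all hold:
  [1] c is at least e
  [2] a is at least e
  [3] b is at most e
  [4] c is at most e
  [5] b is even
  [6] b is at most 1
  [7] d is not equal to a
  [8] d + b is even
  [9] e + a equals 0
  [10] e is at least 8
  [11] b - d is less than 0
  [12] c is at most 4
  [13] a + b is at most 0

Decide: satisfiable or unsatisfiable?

Unsatisfiable

From constraints 1 and 10: c ≥ e and e ≥ 8, so c ≥ 8. From constraint 12: c ≤ 4. But 4 < 8, so no value of c works.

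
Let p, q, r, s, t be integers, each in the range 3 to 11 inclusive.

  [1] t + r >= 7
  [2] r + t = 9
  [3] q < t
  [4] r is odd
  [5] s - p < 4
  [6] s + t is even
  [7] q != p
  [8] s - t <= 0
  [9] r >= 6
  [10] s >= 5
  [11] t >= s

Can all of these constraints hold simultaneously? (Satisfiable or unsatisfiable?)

Unsatisfiable

From constraint 9: r ≥ 6. From constraints 10 and 11: t ≥ s ≥ 5. Hence r + t ≥ 11. But constraint 2 requires r + t = 9, and 9 < 11. Contradiction.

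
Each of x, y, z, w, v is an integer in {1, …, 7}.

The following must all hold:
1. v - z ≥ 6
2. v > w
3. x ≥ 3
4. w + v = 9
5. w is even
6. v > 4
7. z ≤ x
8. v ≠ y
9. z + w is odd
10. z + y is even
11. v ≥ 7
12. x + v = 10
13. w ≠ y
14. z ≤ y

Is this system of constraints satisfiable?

Satisfiable

One satisfying assignment is x = 3, y = 3, z = 1, w = 2, v = 7.
For the less obvious constraints — constraint 1: v - z = 6; constraint 4: w + v = 9 — and the others hold by inspection.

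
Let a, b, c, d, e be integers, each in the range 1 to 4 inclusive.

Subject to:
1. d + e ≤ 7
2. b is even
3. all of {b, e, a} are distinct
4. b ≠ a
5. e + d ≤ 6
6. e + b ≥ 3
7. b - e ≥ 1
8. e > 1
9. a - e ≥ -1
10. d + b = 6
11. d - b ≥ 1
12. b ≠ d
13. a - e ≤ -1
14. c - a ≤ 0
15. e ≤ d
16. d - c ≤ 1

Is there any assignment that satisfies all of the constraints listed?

Unsatisfiable

Constraints 7, 11, 13, 14, and 16 give a − c ≥ 0, c − d ≥ -1, d − b ≥ 1, b − e ≥ 1, e − a ≥ 1.
Adding all 5 inequalities: the left sides telescope to 0, and the right sides sum to 0 + (-1) + 1 + 1 + 1 = 2. So 0 ≥ 2, which is false.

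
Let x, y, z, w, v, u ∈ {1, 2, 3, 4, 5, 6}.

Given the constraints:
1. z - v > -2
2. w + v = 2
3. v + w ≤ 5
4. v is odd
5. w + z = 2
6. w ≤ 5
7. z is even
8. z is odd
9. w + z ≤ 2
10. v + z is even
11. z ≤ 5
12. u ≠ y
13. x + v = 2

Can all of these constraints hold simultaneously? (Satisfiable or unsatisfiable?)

Constraint 4 makes v odd and constraint 7 makes z even, so v + z must be odd. Constraint 10 says v + z is even — contradiction.

Unsatisfiable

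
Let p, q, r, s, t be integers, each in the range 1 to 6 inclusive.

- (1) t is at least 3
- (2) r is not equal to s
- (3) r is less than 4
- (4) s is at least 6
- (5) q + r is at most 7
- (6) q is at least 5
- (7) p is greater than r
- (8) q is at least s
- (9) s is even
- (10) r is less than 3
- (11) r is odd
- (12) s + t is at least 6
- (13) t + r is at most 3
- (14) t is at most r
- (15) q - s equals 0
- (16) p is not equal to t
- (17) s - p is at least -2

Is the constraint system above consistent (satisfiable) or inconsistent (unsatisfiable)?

From constraints 4 and 8: q ≥ s ≥ 6. From constraints 1 and 14: r ≥ t ≥ 3. Hence q + r ≥ 9. But constraint 5 requires q + r ≤ 7, and 7 < 9. Contradiction.

Unsatisfiable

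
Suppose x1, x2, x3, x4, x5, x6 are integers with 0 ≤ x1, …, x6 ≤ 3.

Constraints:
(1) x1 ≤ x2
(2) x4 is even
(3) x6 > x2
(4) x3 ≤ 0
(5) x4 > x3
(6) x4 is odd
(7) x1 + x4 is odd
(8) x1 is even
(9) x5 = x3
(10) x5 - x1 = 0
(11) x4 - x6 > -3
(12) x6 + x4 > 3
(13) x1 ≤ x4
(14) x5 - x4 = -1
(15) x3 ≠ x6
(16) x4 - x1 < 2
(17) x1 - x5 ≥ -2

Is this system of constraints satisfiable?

Unsatisfiable

Constraint 8 makes x1 even and constraint 2 makes x4 even, so x1 + x4 must be even. Constraint 7 says x1 + x4 is odd — contradiction.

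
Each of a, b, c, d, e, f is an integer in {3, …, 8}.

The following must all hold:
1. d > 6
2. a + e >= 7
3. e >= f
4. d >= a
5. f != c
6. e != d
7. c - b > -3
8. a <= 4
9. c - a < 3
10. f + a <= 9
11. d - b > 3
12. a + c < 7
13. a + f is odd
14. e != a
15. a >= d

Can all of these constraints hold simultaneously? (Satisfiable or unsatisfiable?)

Unsatisfiable

From constraint 1: d ≥ 7. From constraints 8 and 15: d ≤ a and a ≤ 4, so d ≤ 4. But 4 < 7, so no value of d works.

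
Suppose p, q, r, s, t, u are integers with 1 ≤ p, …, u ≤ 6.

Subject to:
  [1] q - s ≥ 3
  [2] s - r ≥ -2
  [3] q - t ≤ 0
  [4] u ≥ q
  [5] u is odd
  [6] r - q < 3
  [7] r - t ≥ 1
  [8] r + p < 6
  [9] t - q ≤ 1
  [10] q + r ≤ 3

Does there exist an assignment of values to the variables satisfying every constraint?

Constraints 1, 2, 3, and 7 give r − t ≥ 1, t − q ≥ 0, q − s ≥ 3, s − r ≥ -2.
Adding all 4 inequalities: the left sides telescope to 0, and the right sides sum to 1 + 0 + 3 + (-2) = 2. So 0 ≥ 2, which is false.

Unsatisfiable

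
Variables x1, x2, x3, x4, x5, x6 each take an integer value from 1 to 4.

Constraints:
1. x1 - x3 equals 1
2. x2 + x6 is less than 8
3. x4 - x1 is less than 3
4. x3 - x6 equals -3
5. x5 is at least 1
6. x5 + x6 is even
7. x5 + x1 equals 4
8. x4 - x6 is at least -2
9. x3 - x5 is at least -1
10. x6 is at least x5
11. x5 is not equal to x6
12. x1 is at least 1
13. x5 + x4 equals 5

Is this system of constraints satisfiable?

Satisfiable

Take x1 = 2, x2 = 1, x3 = 1, x4 = 3, x5 = 2, x6 = 4. Then constraint 1: x1 - x3 = 1; constraint 2: x2 + x6 = 5; constraint 3: x4 - x1 = 1, and every other listed constraint is also met.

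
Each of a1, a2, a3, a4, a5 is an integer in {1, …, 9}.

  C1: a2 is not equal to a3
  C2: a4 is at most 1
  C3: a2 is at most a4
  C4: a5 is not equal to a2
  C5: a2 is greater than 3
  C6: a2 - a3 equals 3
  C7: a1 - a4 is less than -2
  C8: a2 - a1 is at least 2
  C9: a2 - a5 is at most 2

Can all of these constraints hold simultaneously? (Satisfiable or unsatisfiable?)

From constraint 5: a2 ≥ 4. From constraints 2 and 3: a2 ≤ a4 and a4 ≤ 1, so a2 ≤ 1. But 1 < 4, so no value of a2 works.

Unsatisfiable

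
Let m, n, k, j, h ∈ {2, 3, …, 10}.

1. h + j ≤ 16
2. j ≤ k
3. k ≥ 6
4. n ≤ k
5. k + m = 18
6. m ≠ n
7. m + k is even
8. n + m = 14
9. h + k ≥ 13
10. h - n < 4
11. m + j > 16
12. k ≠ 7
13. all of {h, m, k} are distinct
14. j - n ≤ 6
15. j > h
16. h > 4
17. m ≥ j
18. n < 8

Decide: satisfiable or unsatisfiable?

Satisfiable

Take m = 10, n = 4, k = 8, j = 8, h = 6. Then constraint 1: h + j = 14; constraint 5: k + m = 18; constraint 8: n + m = 14, and every other listed constraint is also met.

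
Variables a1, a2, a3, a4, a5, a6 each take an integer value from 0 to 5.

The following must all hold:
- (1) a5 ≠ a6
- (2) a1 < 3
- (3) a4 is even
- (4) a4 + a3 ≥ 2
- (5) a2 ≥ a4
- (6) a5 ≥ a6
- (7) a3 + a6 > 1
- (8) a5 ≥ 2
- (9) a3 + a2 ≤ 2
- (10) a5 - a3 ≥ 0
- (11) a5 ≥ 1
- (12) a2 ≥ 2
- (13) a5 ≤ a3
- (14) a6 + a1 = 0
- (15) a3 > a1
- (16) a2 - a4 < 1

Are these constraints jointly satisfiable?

From constraints 8 and 13: a3 ≥ a5 ≥ 2. From constraint 12: a2 ≥ 2. Hence a3 + a2 ≥ 4. But constraint 9 requires a3 + a2 ≤ 2, and 2 < 4. Contradiction.

Unsatisfiable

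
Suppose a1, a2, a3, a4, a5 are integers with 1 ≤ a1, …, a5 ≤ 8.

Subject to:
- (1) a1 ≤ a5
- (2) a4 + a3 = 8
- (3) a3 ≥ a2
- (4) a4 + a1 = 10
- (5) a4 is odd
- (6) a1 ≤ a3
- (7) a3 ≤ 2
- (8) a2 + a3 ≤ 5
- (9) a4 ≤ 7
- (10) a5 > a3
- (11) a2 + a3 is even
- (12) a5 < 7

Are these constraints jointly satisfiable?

From constraint 9: a4 ≤ 7. From constraints 6 and 7: a1 ≤ a3 ≤ 2. Hence a4 + a1 ≤ 9. But constraint 4 requires a4 + a1 = 10, and 10 > 9. Contradiction.

Unsatisfiable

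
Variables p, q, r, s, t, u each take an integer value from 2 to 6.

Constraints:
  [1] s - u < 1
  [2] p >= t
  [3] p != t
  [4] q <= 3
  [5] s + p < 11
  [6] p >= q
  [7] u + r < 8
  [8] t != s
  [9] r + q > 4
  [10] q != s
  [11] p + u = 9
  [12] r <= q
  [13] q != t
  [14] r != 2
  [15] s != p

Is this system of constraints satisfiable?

One satisfying assignment is p = 6, q = 3, r = 3, s = 2, t = 5, u = 3.
For the less obvious constraints — constraint 1: s - u = -1; constraint 5: s + p = 8; constraint 7: u + r = 6 — and the others hold by inspection.

Satisfiable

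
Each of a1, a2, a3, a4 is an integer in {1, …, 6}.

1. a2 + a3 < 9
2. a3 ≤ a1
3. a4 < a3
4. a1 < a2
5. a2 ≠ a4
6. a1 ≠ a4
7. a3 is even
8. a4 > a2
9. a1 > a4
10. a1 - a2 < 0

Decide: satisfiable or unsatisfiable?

Constraints 2, 3, 8, and 10 give a2 < a4, a4 < a3, a3 ≤ a1, a1 < a2. Chaining: a2 < a4 < a3 ≤ a1 < a2, which forces a2 < a2 — impossible.

Unsatisfiable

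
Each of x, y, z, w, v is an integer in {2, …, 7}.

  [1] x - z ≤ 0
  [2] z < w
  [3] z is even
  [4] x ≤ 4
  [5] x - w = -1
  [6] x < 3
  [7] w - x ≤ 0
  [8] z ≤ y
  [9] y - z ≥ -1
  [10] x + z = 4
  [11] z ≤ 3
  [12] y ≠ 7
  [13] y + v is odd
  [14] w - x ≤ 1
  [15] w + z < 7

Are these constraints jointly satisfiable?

Constraints 1, 2, and 7 give x ≤ z, z < w, w ≤ x. Chaining: x ≤ z < w ≤ x, which forces x < x — impossible.

Unsatisfiable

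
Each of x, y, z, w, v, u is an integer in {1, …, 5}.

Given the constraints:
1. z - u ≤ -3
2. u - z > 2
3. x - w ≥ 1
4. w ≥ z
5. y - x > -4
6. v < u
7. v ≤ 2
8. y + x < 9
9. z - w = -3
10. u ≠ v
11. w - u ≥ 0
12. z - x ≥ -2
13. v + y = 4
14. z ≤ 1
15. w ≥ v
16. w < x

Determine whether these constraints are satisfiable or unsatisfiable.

Unsatisfiable

Constraints 1, 3, 11, and 12 give z − x ≥ -2, x − w ≥ 1, w − u ≥ 0, u − z ≥ 3.
Adding all 4 inequalities: the left sides telescope to 0, and the right sides sum to (-2) + 1 + 0 + 3 = 2. So 0 ≥ 2, which is false.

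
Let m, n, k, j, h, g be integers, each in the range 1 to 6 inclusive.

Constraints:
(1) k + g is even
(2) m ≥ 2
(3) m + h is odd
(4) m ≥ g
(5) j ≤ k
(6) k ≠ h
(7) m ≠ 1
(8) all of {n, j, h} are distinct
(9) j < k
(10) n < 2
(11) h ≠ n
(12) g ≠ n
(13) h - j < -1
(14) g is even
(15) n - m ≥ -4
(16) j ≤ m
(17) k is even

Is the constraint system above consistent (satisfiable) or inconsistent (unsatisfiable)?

Try m = 5, n = 1, k = 6, j = 5, h = 2, g = 4.
Check constraint 8: values 1, 5, 2 are distinct; constraint 13: h - j = -3; constraint 15: n - m = -4. The remaining constraints are straightforward to verify.

Satisfiable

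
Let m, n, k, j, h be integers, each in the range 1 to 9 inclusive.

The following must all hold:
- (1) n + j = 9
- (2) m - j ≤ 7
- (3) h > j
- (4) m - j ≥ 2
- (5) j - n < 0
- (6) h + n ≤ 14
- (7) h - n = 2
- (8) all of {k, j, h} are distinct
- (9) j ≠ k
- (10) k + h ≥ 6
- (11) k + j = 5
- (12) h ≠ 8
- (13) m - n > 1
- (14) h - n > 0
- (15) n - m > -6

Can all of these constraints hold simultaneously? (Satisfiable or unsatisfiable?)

Satisfiable

Setting (m, n, k, j, h) = (9, 5, 1, 4, 7) satisfies everything: constraint 1: n + j = 9; constraint 2: m - j = 5, and the others follow.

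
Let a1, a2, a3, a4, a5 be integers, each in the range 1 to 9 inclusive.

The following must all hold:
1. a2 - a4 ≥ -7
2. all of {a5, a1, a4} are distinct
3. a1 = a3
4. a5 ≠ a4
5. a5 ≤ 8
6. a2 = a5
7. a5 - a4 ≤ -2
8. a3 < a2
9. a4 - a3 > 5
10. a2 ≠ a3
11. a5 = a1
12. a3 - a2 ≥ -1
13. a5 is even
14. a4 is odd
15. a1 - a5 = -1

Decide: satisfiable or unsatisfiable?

From constraints 3, 6, and 11, a2 = a5 = a1 = a3, so a2 = a3. But constraint 10 says a2 ≠ a3. Contradiction.

Unsatisfiable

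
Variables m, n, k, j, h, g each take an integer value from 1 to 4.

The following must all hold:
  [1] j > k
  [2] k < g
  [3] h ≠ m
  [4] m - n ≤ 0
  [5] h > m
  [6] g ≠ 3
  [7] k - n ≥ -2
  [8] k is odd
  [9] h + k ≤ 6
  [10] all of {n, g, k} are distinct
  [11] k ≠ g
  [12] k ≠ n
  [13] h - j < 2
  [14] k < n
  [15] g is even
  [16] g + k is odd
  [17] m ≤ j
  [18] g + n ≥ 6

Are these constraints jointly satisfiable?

Satisfiable

Take m = 3, n = 3, k = 1, j = 3, h = 4, g = 4. Then constraint 4: m - n = 0; constraint 7: k - n = -2, and every other listed constraint is also met.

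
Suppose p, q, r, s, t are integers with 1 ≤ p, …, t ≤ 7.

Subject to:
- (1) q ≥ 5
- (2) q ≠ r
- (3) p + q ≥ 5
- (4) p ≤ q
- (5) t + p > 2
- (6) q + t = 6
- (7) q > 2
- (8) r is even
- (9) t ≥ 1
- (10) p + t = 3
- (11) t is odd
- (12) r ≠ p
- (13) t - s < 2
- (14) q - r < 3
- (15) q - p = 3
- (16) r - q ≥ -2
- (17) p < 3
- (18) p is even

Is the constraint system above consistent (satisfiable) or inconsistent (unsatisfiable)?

Setting (p, q, r, s, t) = (2, 5, 4, 2, 1) satisfies everything: constraint 3: p + q = 7; constraint 5: t + p = 3, and the others follow.

Satisfiable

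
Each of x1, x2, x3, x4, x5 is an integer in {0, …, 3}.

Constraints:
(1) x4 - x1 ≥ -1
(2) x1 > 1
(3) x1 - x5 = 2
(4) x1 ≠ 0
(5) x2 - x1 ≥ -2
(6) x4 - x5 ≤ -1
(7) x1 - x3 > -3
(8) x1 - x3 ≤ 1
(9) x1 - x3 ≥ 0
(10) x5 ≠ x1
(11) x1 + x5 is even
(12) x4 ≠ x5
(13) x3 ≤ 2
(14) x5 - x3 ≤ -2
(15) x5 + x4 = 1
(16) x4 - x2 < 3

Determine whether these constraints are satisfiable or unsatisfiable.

Unsatisfiable

Constraints 1, 6, 9, and 14 give x5 − x4 ≥ 1, x4 − x1 ≥ -1, x1 − x3 ≥ 0, x3 − x5 ≥ 2.
Adding all 4 inequalities: the left sides telescope to 0, and the right sides sum to 1 + (-1) + 0 + 2 = 2. So 0 ≥ 2, which is false.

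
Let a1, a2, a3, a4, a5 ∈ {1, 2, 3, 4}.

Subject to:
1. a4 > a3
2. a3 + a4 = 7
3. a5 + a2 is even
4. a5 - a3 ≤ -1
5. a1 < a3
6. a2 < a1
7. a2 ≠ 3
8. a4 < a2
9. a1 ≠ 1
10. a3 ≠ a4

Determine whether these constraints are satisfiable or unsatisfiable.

Constraints 1, 5, 6, and 8 give a2 < a1, a1 < a3, a3 < a4, a4 < a2. Chaining: a2 < a1 < a3 < a4 < a2, which forces a2 < a2 — impossible.

Unsatisfiable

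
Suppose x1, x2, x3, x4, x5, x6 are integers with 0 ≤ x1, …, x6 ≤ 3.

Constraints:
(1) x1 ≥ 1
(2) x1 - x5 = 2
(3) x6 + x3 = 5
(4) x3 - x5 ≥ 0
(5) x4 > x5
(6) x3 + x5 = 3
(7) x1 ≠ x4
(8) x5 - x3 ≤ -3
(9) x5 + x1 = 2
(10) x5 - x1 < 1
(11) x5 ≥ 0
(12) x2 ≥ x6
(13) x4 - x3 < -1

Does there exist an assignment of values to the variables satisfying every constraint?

Satisfiable

Take x1 = 2, x2 = 2, x3 = 3, x4 = 1, x5 = 0, x6 = 2. Then constraint 2: x1 - x5 = 2; constraint 3: x6 + x3 = 5, and every other listed constraint is also met.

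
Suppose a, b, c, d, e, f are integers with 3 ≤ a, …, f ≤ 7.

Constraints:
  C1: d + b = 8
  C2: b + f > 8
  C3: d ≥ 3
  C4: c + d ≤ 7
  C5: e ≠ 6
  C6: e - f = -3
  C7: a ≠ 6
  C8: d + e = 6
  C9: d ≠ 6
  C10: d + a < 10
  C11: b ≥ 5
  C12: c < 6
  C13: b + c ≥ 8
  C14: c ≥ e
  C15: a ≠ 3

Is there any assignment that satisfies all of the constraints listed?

The assignment a = 4, b = 5, c = 4, d = 3, e = 3, f = 6 works:
  constraint 1 holds since d + b = 8.
  constraint 2 holds since b + f = 11.
The rest check out directly.

Satisfiable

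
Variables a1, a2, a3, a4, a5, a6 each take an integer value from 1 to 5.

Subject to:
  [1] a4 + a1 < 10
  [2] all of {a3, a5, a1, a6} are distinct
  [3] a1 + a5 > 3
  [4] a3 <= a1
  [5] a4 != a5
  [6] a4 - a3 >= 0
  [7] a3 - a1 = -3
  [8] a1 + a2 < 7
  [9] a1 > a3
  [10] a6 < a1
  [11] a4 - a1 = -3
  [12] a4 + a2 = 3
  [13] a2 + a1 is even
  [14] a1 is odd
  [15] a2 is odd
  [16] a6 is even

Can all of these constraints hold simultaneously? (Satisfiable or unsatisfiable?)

Try a1 = 5, a2 = 1, a3 = 2, a4 = 2, a5 = 1, a6 = 4.
Check constraint 1: a4 + a1 = 7; constraint 3: a1 + a5 = 6; constraint 6: a4 - a3 = 0. The remaining constraints are straightforward to verify.

Satisfiable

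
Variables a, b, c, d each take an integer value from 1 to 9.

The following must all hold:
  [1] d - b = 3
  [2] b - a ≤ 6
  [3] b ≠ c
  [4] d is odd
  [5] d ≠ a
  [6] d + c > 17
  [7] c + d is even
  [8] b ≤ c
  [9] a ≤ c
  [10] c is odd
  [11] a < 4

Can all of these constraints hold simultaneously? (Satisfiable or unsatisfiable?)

Satisfiable

Take a = 1, b = 6, c = 9, d = 9. Then constraint 1: d - b = 3; constraint 2: b - a = 5, and every other listed constraint is also met.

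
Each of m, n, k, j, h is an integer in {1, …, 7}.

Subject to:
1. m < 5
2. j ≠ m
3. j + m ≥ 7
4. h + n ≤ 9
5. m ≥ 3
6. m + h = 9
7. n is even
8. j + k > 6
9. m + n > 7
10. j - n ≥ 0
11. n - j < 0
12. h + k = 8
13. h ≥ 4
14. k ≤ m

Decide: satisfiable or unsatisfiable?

The assignment m = 4, n = 4, k = 3, j = 6, h = 5 works:
  constraint 3 holds since j + m = 10.
  constraint 4 holds since h + n = 9.
The rest check out directly.

Satisfiable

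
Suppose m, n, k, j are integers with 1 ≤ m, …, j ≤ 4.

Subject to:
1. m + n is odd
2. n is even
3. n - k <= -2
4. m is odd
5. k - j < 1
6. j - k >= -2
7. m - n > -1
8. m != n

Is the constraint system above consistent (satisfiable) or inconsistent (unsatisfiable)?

The assignment m = 3, n = 2, k = 4, j = 4 works:
  constraint 3 holds since n - k = -2.
  constraint 5 holds since k - j = 0.
The rest check out directly.

Satisfiable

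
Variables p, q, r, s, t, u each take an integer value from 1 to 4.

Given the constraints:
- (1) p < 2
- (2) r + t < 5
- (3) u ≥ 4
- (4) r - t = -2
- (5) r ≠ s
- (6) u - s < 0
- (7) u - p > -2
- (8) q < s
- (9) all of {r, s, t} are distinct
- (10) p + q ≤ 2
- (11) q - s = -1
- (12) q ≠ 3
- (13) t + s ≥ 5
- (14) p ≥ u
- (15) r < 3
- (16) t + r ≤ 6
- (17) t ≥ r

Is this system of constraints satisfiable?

From constraints 3 and 14: p ≥ u and u ≥ 4, so p ≥ 4. From constraint 1: p ≤ 1. But 1 < 4, so no value of p works.

Unsatisfiable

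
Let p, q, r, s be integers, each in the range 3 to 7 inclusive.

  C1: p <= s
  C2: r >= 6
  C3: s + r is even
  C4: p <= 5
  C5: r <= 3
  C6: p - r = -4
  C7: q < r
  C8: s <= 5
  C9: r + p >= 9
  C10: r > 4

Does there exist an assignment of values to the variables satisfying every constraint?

From constraint 2: r ≥ 6. From constraint 5: r ≤ 3. But 3 < 6, so no value of r works.

Unsatisfiable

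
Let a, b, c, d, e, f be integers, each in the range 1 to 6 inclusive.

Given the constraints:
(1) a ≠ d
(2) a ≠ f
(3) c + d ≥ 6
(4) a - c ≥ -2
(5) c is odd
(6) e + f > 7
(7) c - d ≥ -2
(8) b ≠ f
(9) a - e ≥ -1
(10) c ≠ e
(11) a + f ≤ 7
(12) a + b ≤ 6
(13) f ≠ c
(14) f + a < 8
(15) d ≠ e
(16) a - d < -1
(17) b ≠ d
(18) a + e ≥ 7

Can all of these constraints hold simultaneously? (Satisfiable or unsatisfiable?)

Take a = 3, b = 1, c = 3, d = 5, e = 4, f = 4. Then constraint 3: c + d = 8; constraint 4: a - c = 0; constraint 6: e + f = 8, and every other listed constraint is also met.

Satisfiable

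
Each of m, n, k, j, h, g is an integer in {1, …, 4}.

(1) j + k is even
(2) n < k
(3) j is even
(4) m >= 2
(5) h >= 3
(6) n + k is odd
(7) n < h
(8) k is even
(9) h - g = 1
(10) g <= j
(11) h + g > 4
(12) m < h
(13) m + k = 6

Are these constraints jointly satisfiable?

One satisfying assignment is m = 2, n = 3, k = 4, j = 4, h = 4, g = 3.
For the less obvious constraints — constraint 9: h - g = 1; constraint 11: h + g = 7; constraint 13: m + k = 6 — and the others hold by inspection.

Satisfiable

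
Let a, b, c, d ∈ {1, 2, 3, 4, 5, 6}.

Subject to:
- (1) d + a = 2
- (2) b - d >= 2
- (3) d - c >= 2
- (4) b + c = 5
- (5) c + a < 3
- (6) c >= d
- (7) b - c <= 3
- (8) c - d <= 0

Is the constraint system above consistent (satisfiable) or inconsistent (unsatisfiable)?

Constraints 2, 3, and 7 give b − d ≥ 2, d − c ≥ 2, c − b ≥ -3.
Adding all 3 inequalities: the left sides telescope to 0, and the right sides sum to 2 + 2 + (-3) = 1. So 0 ≥ 1, which is false.

Unsatisfiable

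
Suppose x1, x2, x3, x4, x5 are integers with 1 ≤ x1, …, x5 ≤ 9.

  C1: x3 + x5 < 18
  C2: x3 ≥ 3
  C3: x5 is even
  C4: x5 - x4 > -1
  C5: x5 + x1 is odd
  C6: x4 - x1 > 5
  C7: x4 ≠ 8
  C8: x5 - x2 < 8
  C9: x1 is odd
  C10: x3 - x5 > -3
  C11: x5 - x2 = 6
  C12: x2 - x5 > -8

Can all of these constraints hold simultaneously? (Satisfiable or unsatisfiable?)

Setting (x1, x2, x3, x4, x5) = (1, 2, 7, 7, 8) satisfies everything: constraint 1: x3 + x5 = 15; constraint 4: x5 - x4 = 1, and the others follow.

Satisfiable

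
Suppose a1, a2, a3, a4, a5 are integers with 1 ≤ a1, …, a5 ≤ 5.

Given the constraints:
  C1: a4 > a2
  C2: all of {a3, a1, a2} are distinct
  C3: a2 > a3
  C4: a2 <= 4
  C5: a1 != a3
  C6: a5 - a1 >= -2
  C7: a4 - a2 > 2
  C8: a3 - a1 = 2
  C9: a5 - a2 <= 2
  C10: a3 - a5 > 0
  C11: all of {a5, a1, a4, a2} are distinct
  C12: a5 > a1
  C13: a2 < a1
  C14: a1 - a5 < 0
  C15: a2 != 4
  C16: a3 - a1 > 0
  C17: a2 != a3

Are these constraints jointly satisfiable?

Unsatisfiable

Constraints 3, 10, 12, and 13 give a1 < a5, a5 < a3, a3 < a2, a2 < a1. Chaining: a1 < a5 < a3 < a2 < a1, which forces a1 < a1 — impossible.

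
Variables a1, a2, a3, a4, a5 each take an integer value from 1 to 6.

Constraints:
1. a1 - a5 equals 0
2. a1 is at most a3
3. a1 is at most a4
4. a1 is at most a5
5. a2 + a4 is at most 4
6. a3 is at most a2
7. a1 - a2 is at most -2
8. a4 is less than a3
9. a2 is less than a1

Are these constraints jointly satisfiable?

Constraints 3, 6, 8, and 9 give a1 ≤ a4, a4 < a3, a3 ≤ a2, a2 < a1. Chaining: a1 ≤ a4 < a3 ≤ a2 < a1, which forces a1 < a1 — impossible.

Unsatisfiable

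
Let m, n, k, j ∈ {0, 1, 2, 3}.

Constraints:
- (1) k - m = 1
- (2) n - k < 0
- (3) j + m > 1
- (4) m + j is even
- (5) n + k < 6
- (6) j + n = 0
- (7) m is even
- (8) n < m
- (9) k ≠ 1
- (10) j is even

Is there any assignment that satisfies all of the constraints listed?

Setting (m, n, k, j) = (2, 0, 3, 0) satisfies everything: constraint 1: k - m = 1; constraint 2: n - k = -3; constraint 3: j + m = 2, and the others follow.

Satisfiable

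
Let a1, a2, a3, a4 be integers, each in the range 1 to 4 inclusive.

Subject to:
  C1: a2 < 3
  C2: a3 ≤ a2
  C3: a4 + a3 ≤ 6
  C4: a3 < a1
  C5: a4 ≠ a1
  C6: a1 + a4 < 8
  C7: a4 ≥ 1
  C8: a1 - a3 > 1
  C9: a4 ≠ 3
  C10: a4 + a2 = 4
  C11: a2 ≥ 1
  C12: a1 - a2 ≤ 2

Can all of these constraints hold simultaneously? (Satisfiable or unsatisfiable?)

The assignment a1 = 4, a2 = 2, a3 = 2, a4 = 2 works:
  constraint 3 holds since a4 + a3 = 4.
  constraint 6 holds since a1 + a4 = 6.
  constraint 8 holds since a1 - a3 = 2.
The rest check out directly.

Satisfiable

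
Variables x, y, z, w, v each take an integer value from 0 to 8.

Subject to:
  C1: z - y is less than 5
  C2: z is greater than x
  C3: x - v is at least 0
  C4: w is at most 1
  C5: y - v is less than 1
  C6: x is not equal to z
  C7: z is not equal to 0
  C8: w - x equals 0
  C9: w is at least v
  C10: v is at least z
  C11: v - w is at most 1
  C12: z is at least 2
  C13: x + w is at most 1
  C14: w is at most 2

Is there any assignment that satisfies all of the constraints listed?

From constraints 10 and 12: v ≥ z and z ≥ 2, so v ≥ 2. From constraints 4 and 9: v ≤ w and w ≤ 1, so v ≤ 1. But 1 < 2, so no value of v works.

Unsatisfiable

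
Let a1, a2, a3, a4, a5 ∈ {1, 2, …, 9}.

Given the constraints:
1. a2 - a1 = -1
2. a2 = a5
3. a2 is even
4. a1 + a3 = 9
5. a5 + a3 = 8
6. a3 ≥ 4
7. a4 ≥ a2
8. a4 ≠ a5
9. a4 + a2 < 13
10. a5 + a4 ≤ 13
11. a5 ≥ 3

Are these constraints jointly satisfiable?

Satisfiable

Try a1 = 5, a2 = 4, a3 = 4, a4 = 7, a5 = 4.
Check constraint 1: a2 - a1 = -1; constraint 4: a1 + a3 = 9; constraint 5: a5 + a3 = 8. The remaining constraints are straightforward to verify.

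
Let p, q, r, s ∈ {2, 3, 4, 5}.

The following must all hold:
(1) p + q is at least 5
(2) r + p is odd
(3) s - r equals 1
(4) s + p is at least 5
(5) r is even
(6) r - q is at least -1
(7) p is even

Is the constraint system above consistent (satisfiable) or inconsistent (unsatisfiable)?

Unsatisfiable

Constraint 5 makes r even and constraint 7 makes p even, so r + p must be even. Constraint 2 says r + p is odd — contradiction.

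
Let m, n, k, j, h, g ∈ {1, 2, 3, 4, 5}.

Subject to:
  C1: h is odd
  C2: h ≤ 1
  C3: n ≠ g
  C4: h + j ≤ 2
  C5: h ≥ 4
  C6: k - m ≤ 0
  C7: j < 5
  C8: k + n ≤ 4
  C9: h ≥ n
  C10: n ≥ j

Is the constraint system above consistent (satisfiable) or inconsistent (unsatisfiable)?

Unsatisfiable

From constraint 5: h ≥ 4. From constraint 2: h ≤ 1. But 1 < 4, so no value of h works.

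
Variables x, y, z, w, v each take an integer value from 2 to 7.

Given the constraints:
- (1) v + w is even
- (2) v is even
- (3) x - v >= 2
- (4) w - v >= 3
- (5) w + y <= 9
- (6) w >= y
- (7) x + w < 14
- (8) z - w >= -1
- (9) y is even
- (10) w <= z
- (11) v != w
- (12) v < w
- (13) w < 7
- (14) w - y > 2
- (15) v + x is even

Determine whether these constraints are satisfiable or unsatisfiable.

Try x = 6, y = 2, z = 7, w = 6, v = 2.
Check constraint 3: x - v = 4; constraint 4: w - v = 4; constraint 5: w + y = 8. The remaining constraints are straightforward to verify.

Satisfiable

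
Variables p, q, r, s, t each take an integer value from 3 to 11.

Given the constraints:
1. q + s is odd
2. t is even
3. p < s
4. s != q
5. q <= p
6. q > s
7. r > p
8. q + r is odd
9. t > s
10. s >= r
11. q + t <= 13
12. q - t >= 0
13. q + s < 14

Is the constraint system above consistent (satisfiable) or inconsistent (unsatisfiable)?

Constraints 5, 7, 9, 10, and 12 give s < t, t ≤ q, q ≤ p, p < r, r ≤ s. Chaining: s < t ≤ q ≤ p < r ≤ s, which forces s < s — impossible.

Unsatisfiable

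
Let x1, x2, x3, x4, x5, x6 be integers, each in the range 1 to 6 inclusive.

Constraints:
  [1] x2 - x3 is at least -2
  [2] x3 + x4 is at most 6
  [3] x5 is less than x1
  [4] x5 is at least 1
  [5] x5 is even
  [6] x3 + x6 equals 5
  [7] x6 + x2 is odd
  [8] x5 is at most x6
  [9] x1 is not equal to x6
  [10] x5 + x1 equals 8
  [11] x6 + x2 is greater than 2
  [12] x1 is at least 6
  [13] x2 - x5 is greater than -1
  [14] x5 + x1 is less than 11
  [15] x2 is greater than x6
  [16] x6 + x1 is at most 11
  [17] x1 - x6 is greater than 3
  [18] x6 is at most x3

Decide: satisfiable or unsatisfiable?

Satisfiable

The assignment x1 = 6, x2 = 3, x3 = 3, x4 = 1, x5 = 2, x6 = 2 works:
  constraint 1 holds since x2 - x3 = 0.
  constraint 2 holds since x3 + x4 = 4.
The rest check out directly.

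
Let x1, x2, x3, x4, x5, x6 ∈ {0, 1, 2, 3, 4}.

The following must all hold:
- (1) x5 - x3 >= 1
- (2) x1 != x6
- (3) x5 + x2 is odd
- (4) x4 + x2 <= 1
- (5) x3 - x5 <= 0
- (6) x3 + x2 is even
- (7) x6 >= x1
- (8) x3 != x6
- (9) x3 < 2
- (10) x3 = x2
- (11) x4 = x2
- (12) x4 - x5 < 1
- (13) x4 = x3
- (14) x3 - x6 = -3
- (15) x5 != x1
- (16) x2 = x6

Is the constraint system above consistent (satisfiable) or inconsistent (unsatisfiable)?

Unsatisfiable

From constraints 10 and 16, x3 = x2 = x6, so x3 = x6. But constraint 8 says x3 ≠ x6. Contradiction.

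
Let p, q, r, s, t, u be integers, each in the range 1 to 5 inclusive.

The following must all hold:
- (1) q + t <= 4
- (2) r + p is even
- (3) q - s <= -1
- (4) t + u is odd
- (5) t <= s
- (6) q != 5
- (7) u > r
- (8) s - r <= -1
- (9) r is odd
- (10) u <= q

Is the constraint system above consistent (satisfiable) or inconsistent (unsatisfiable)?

Constraints 3, 7, 8, and 10 give q < s, s < r, r < u, u ≤ q. Chaining: q < s < r < u ≤ q, which forces q < q — impossible.

Unsatisfiable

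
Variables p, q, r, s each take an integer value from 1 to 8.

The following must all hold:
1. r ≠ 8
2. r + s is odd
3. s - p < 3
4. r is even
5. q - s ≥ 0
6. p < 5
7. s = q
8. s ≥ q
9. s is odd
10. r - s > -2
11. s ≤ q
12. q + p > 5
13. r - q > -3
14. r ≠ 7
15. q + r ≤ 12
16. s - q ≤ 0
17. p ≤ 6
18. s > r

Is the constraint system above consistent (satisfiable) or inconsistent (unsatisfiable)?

The assignment p = 3, q = 5, r = 4, s = 5 works:
  constraint 3 holds since s - p = 2.
  constraint 5 holds since q - s = 0.
The rest check out directly.

Satisfiable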